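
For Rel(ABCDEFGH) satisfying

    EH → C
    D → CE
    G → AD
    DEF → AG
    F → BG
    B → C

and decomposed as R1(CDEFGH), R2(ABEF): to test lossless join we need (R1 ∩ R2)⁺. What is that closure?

R1 ∩ R2 = {EF}.
F → BG applies, adding BG
B → C applies, adding C
G → AD applies, adding AD
Closure: {ABCDEFG}.

ABCDEFG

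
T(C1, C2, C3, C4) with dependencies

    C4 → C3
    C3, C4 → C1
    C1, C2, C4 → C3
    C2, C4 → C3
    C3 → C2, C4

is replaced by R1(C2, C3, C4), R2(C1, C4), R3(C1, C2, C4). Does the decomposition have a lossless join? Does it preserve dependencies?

Lossless test (chase): Rows 1 and 2 agree on C4; apply C4→C3 and equate their C3 entries. Rows 1 and 3 agree on C4; apply C4→C3 and equate their C3 entries. Rows 1 and 2 agree on C3, C4; apply C3, C4→C1 and equate their C1 entries. Rows 1 and 2 agree on C3; apply C3→C2, C4 and equate their C2, C4 entries. Row 1 is now all distinguished symbols — the join is lossless.
Dependency preservation: C3, C4 → C1; C1, C2, C4 → C3 are not contained in any single fragment, but the restricted closure of each left-hand side across the fragments still reaches the right-hand side; the remaining FDs each lie inside some fragment. All dependencies are preserved.

lossless and dependency-preserving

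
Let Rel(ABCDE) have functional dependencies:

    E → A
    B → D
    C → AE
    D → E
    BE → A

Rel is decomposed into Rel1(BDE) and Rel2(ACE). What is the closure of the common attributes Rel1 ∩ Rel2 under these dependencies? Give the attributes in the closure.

AE

Rel1 ∩ Rel2 = {E}.
E → A applies, adding A
Closure: {AE}.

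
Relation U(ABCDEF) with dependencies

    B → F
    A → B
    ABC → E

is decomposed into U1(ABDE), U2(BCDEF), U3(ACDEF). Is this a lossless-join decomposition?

Yes

Chase test. Columns are ABCDEF; row i has aⱼ where attribute j ∈ Ui, else bᵢⱼ.
Initial tableau (one row per fragment):
  row 1: a1 a2 b13 a4 a5 b16
  row 2: b21 a2 a3 a4 a5 a6
  row 3: a1 b32 a3 a4 a5 a6
Rows 1 and 2 agree on B; apply B→F and equate their F entries.
Rows 1 and 3 agree on A; apply A→B and equate their B entries.
Row 3 is now all distinguished symbols — the join is lossless.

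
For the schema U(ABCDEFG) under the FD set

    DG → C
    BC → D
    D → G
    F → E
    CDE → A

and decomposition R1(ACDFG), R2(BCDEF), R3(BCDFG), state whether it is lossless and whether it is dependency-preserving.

lossless but not dependency-preserving

Lossless test (chase): Rows 1 and 2 agree on D; apply D→G and equate their G entries. Rows 1 and 2 agree on F; apply F→E and equate their E entries. Rows 1 and 3 agree on F; apply F→E and equate their E entries. Rows 1 and 2 agree on CDE; apply CDE→A and equate their A entries. Rows 1 and 3 agree on CDE; apply CDE→A and equate their A entries. Row 2 is now all distinguished symbols — the join is lossless.
Dependency preservation: the restricted closure of {CDE} across the fragments never reaches {A}, so CDE → A cannot be enforced without a join — not preserved.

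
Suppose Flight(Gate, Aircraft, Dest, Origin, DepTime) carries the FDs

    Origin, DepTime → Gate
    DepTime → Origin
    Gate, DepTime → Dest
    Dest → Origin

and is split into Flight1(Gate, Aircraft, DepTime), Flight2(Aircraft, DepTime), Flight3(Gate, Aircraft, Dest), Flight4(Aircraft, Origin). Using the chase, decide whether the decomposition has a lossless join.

No

Chase test. Columns are Gate, Aircraft, Dest, Origin, DepTime; row i has aⱼ where attribute j ∈ Flighti, else bᵢⱼ.
Initial tableau (one row per fragment):
  row 1: a1 a2 b13 b14 a5
  row 2: b21 a2 b23 b24 a5
  row 3: a1 a2 a3 b34 b35
  row 4: b41 a2 b43 a4 b45
Rows 1 and 2 agree on DepTime; apply DepTime→Origin and equate their Origin entries.
Rows 1 and 2 agree on Origin, DepTime; apply Origin, DepTime→Gate and equate their Gate entries.
Rows 1 and 2 agree on Gate, DepTime; apply Gate, DepTime→Dest and equate their Dest entries.
No row becomes fully distinguished — the join is lossy.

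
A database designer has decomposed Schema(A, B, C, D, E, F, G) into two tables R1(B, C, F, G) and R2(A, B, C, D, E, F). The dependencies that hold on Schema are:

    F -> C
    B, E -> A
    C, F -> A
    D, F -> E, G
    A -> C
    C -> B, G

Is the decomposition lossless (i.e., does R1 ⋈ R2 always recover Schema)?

Common attributes: R1 ∩ R2 = {B, C, F}.
Closure of {B, C, F}: C, F → A applies, adding A; C → B, G applies, adding G. So (B, C, F)⁺ = {A, B, C, F, G}.
This closure contains every attribute of R1, so R1 ∩ R2 → R1. The join is lossless.

Yes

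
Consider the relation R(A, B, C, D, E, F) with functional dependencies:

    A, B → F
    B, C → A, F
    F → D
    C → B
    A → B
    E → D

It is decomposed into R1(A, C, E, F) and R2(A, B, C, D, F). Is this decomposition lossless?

Yes

Common attributes: R1 ∩ R2 = {A, C, F}.
Closure of {A, C, F}: F → D applies, adding D; C → B applies, adding B. So (A, C, F)⁺ = {A, B, C, D, F}.
This closure contains every attribute of R2, so R1 ∩ R2 → R2. The join is lossless.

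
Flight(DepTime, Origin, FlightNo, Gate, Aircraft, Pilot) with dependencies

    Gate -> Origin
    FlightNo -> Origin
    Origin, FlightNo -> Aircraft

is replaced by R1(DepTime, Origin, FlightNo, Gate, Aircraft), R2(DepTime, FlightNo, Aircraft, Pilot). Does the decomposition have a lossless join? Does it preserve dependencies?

Lossless test: (DepTime, FlightNo, Aircraft)⁺ = {DepTime, Origin, FlightNo, Aircraft}, which is a superkey of neither fragment — lossy.
Dependency preservation: every FD's attributes lie within a single fragment, so each can be enforced locally — preserved.

lossy but dependency-preserving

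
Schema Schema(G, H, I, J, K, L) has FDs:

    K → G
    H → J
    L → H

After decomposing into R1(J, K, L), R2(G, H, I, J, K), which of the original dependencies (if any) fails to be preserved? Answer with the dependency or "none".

Check L → H: no single fragment contains all of {H, L}, and the restricted closure of {L} across the fragments never reaches {H}.
K → G is preserved.
H → J is preserved.

L → H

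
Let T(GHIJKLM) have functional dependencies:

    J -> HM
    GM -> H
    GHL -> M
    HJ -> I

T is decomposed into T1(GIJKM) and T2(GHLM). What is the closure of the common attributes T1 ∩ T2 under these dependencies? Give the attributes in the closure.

GHM

T1 ∩ T2 = {GM}.
GM → H applies, adding H
Closure: {GHM}.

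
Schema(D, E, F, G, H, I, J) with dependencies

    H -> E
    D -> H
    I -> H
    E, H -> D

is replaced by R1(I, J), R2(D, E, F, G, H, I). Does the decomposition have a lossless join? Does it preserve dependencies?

Lossless test: (I)⁺ = {D, E, H, I}, which is a superkey of neither fragment — lossy.
Dependency preservation: every FD's attributes lie within a single fragment, so each can be enforced locally — preserved.

lossy but dependency-preserving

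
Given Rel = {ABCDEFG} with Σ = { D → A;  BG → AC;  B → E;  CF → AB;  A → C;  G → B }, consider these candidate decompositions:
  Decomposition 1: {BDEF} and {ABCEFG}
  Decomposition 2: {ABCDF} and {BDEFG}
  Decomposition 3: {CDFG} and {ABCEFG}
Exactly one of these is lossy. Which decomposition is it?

Decomposition 1: common = {BEF}, closure = {BEF} → lossy.
Decomposition 2: common = {BDF}, closure = {ABCDEF} → lossless.
Decomposition 3: common = {CFG}, closure = {ABCEFG} → lossless.

Decomposition 1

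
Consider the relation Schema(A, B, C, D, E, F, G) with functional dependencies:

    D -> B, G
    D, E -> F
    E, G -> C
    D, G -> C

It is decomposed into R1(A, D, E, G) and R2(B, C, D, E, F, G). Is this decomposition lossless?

Yes

Common attributes: R1 ∩ R2 = {D, E, G}.
Closure of {D, E, G}: D → B, G applies, adding B; D, E → F applies, adding F; E, G → C applies, adding C. So (D, E, G)⁺ = {B, C, D, E, F, G}.
This closure contains every attribute of R2, so R1 ∩ R2 → R2. The join is lossless.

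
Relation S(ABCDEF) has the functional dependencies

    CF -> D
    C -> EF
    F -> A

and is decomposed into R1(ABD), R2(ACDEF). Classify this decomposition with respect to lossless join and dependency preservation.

Lossless test: (AD)⁺ = {AD}, which is a superkey of neither fragment — lossy.
Dependency preservation: every FD's attributes lie within a single fragment, so each can be enforced locally — preserved.

lossy but dependency-preserving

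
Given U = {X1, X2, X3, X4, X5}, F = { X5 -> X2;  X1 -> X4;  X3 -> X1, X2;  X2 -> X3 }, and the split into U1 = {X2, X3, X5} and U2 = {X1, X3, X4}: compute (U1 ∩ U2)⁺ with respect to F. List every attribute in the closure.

X1, X2, X3, X4

U1 ∩ U2 = {X3}.
X3 → X1, X2 applies, adding X1, X2
X1 → X4 applies, adding X4
Closure: {X1, X2, X3, X4}.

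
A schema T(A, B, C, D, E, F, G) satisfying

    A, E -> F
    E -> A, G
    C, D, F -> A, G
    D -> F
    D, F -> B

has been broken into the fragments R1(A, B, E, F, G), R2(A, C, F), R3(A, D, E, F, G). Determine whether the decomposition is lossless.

Chase test. Columns are A, B, C, D, E, F, G; row i has aⱼ where attribute j ∈ Ri, else bᵢⱼ.
Initial tableau (one row per fragment):
  row 1: a1 a2 b13 b14 a5 a6 a7
  row 2: a1 b22 a3 b24 b25 a6 b27
  row 3: a1 b32 b33 a4 a5 a6 a7
No row becomes fully distinguished — the join is lossy.

No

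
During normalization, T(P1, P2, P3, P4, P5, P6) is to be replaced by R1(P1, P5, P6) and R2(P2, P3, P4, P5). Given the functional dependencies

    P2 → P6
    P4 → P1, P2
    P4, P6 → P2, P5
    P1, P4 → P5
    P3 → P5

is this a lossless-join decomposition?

No

Common attributes: R1 ∩ R2 = {P5}.
No dependency enlarges {P5}, so (P5)⁺ = {P5}.
The closure contains neither all of R1 = {P1, P5, P6} nor all of R2 = {P2, P3, P4, P5}, so the common attributes are not a superkey of either fragment. The join is lossy.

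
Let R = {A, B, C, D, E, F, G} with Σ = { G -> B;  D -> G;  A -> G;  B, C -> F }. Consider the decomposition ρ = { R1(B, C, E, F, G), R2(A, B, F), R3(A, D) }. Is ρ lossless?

Chase test. Columns are A, B, C, D, E, F, G; row i has aⱼ where attribute j ∈ Ri, else bᵢⱼ.
Initial tableau (one row per fragment):
  row 1: b11 a2 a3 b14 a5 a6 a7
  row 2: a1 a2 b23 b24 b25 a6 b27
  row 3: a1 b32 b33 a4 b35 b36 b37
Rows 2 and 3 agree on A; apply A→G and equate their G entries.
Rows 2 and 3 agree on G; apply G→B and equate their B entries.
No row becomes fully distinguished — the join is lossy.

No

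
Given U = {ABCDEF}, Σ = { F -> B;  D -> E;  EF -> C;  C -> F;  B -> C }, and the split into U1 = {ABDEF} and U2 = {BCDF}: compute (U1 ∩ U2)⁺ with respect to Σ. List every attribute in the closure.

U1 ∩ U2 = {BDF}.
D → E applies, adding E
EF → C applies, adding C
Closure: {BCDEF}.

BCDEF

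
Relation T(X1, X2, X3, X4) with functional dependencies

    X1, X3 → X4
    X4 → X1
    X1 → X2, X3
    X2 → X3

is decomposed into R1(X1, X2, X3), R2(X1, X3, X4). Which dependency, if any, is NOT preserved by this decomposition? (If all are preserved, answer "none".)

none

X1, X3 → X4 lies within R2.
X4 → X1 lies within R2.
X1 → X2, X3 lies within R1.
X2 → X3 lies within R1.
Every dependency is enforceable on the fragments, so the decomposition is dependency-preserving.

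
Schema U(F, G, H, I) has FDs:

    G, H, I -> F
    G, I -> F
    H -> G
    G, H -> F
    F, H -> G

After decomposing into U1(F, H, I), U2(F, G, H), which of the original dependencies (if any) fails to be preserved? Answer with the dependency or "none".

G, I -> F

Check G, I → F: no single fragment contains all of {F, G, I}, and the restricted closure of {G, I} across the fragments never reaches {F}.
G, H, I → F is preserved.
H → G is preserved.
G, H → F is preserved.
F, H → G is preserved.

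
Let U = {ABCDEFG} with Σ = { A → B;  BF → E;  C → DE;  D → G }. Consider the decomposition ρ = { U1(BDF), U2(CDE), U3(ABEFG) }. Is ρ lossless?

No

Chase test. Columns are ABCDEFG; row i has aⱼ where attribute j ∈ Ui, else bᵢⱼ.
Initial tableau (one row per fragment):
  row 1: b11 a2 b13 a4 b15 a6 b17
  row 2: b21 b22 a3 a4 a5 b26 b27
  row 3: a1 a2 b33 b34 a5 a6 a7
Rows 1 and 3 agree on BF; apply BF→E and equate their E entries.
Rows 1 and 2 agree on D; apply D→G and equate their G entries.
No row becomes fully distinguished — the join is lossy.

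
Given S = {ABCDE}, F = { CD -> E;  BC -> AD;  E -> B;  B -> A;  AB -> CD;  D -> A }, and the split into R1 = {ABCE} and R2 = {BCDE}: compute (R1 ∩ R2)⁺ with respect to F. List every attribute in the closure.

R1 ∩ R2 = {BCE}.
BC → AD applies, adding AD
Closure: {ABCDE}.

ABCDE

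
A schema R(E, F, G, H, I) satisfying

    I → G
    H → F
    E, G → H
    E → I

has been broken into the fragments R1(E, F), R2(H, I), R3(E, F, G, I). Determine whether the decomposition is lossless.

Chase test. Columns are E, F, G, H, I; row i has aⱼ where attribute j ∈ Ri, else bᵢⱼ.
Initial tableau (one row per fragment):
  row 1: a1 a2 b13 b14 b15
  row 2: b21 b22 b23 a4 a5
  row 3: a1 a2 a3 b34 a5
Rows 2 and 3 agree on I; apply I→G and equate their G entries.
Rows 1 and 3 agree on E; apply E→I and equate their I entries.
Rows 1 and 2 agree on I; apply I→G and equate their G entries.
Rows 1 and 3 agree on E, G; apply E, G→H and equate their H entries.
No row becomes fully distinguished — the join is lossy.

No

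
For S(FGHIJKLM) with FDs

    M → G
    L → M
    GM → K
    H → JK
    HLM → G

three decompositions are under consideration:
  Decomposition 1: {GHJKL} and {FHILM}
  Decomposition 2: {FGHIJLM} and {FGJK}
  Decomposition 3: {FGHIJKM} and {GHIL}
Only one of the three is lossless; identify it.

Decomposition 1: common = {HL}, closure = {GHJKLM} → lossless.
Decomposition 2: common = {FGJ}, closure = {FGJ} → lossy.
Decomposition 3: common = {GHI}, closure = {GHIJK} → lossy.

Decomposition 1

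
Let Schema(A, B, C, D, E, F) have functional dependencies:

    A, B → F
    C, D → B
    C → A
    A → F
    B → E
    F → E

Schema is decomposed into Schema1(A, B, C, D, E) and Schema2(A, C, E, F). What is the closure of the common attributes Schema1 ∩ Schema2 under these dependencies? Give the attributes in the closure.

A, C, E, F

Schema1 ∩ Schema2 = {A, C, E}.
A → F applies, adding F
Closure: {A, C, E, F}.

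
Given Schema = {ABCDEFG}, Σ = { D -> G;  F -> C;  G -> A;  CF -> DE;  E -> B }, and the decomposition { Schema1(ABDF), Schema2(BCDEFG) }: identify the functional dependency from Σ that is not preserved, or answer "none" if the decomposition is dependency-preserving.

G -> A

Check G → A: no single fragment contains all of {AG}, and the restricted closure of {G} across the fragments never reaches {A}.
D → G is preserved.
F → C is preserved.
CF → DE is preserved.
E → B is preserved.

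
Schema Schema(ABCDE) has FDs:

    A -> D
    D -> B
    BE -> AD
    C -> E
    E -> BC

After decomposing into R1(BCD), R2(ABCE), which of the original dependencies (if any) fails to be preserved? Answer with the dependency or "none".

Check A → D: no single fragment contains all of {AD}, and the restricted closure of {A} across the fragments never reaches {D}.
D → B is preserved.
BE → AD is preserved.
C → E is preserved.
E → BC is preserved.

A -> D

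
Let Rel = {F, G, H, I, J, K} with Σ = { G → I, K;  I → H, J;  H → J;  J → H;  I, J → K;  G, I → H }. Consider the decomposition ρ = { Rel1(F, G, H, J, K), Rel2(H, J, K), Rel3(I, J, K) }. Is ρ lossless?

Chase test. Columns are F, G, H, I, J, K; row i has aⱼ where attribute j ∈ Reli, else bᵢⱼ.
Initial tableau (one row per fragment):
  row 1: a1 a2 a3 b14 a5 a6
  row 2: b21 b22 a3 b24 a5 a6
  row 3: b31 b32 b33 a4 a5 a6
Rows 1 and 3 agree on J; apply J→H and equate their H entries.
No row becomes fully distinguished — the join is lossy.

No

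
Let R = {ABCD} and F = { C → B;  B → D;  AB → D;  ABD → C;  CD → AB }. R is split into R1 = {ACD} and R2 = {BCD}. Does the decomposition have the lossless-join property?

Common attributes: R1 ∩ R2 = {CD}.
Closure of {CD}: C → B applies, adding B; CD → AB applies, adding A. So (CD)⁺ = {ABCD}.
This closure contains every attribute of R1, so R1 ∩ R2 → R1. The join is lossless.

Yes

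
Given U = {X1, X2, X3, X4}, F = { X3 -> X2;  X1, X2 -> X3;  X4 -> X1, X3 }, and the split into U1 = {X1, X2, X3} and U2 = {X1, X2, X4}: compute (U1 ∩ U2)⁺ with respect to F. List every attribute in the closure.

X1, X2, X3

U1 ∩ U2 = {X1, X2}.
X1, X2 → X3 applies, adding X3
Closure: {X1, X2, X3}.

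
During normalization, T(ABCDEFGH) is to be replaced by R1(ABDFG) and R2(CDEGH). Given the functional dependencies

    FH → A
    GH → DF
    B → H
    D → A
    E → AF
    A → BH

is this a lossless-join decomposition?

Common attributes: R1 ∩ R2 = {DG}.
Closure of {DG}: D → A applies, adding A; A → BH applies, adding BH; GH → DF applies, adding F. So (DG)⁺ = {ABDFGH}.
This closure contains every attribute of R1, so R1 ∩ R2 → R1. The join is lossless.

Yes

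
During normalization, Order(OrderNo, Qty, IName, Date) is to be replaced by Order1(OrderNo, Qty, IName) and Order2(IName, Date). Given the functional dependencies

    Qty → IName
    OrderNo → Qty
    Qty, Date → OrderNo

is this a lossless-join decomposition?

No

Common attributes: Order1 ∩ Order2 = {IName}.
No dependency enlarges {IName}, so (IName)⁺ = {IName}.
The closure contains neither all of Order1 = {OrderNo, Qty, IName} nor all of Order2 = {IName, Date}, so the common attributes are not a superkey of either fragment. The join is lossy.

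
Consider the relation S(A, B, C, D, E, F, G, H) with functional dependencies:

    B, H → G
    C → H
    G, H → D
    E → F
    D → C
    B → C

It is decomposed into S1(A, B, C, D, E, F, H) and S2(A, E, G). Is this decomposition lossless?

No

Common attributes: S1 ∩ S2 = {A, E}.
Closure of {A, E}: E → F applies, adding F. So (A, E)⁺ = {A, E, F}.
The closure contains neither all of S1 = {A, B, C, D, E, F, H} nor all of S2 = {A, E, G}, so the common attributes are not a superkey of either fragment. The join is lossy.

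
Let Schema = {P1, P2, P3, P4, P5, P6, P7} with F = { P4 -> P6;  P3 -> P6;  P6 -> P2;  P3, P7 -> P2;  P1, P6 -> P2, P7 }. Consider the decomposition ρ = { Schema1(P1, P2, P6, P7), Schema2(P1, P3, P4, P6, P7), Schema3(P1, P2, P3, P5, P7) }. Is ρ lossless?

Chase test. Columns are P1, P2, P3, P4, P5, P6, P7; row i has aⱼ where attribute j ∈ Schemai, else bᵢⱼ.
Initial tableau (one row per fragment):
  row 1: a1 a2 b13 b14 b15 a6 a7
  row 2: a1 b22 a3 a4 b25 a6 a7
  row 3: a1 a2 a3 b34 a5 b36 a7
Rows 2 and 3 agree on P3; apply P3→P6 and equate their P6 entries.
Rows 1 and 2 agree on P6; apply P6→P2 and equate their P2 entries.
No row becomes fully distinguished — the join is lossy.

No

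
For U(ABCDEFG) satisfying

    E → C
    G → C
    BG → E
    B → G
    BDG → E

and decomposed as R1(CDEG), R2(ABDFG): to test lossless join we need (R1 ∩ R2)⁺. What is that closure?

CDG

R1 ∩ R2 = {DG}.
G → C applies, adding C
Closure: {CDG}.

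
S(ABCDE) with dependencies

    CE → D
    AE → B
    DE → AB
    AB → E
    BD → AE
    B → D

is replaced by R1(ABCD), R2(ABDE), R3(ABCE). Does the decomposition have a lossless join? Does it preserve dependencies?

Lossless test (chase): Rows 1 and 2 agree on AB; apply AB→E and equate their E entries. Rows 1 and 3 agree on B; apply B→D and equate their D entries. Row 1 is now all distinguished symbols — the join is lossless.
Dependency preservation: CE → D is not contained in any single fragment, but the restricted closure of its left-hand side across the fragments still reaches the right-hand side; the remaining FDs each lie inside some fragment. All dependencies are preserved.

lossless and dependency-preserving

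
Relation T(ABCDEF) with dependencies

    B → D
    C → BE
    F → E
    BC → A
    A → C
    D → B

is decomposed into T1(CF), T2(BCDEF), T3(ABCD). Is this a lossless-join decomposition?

Chase test. Columns are ABCDEF; row i has aⱼ where attribute j ∈ Ti, else bᵢⱼ.
Initial tableau (one row per fragment):
  row 1: b11 b12 a3 b14 b15 a6
  row 2: b21 a2 a3 a4 a5 a6
  row 3: a1 a2 a3 a4 b35 b36
Rows 1 and 2 agree on C; apply C→BE and equate their BE entries.
Rows 1 and 3 agree on C; apply C→BE and equate their BE entries.
Rows 1 and 2 agree on BC; apply BC→A and equate their A entries.
Rows 1 and 3 agree on BC; apply BC→A and equate their A entries.
Rows 1 and 2 agree on B; apply B→D and equate their D entries.
Row 1 is now all distinguished symbols — the join is lossless.

Yes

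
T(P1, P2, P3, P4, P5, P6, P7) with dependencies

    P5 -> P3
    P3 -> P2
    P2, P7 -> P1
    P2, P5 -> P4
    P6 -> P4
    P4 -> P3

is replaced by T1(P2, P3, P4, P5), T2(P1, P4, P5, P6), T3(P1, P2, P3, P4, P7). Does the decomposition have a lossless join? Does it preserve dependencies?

Lossless test (chase): Rows 1 and 2 agree on P5; apply P5→P3 and equate their P3 entries. Rows 1 and 2 agree on P3; apply P3→P2 and equate their P2 entries. No row becomes fully distinguished — the join is lossy.
Dependency preservation: every FD's attributes lie within a single fragment, so each can be enforced locally — preserved.

lossy but dependency-preserving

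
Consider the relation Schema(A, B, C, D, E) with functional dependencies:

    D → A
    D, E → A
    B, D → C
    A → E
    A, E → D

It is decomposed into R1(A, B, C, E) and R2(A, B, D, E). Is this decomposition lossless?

Yes

Common attributes: R1 ∩ R2 = {A, B, E}.
Closure of {A, B, E}: A, E → D applies, adding D; B, D → C applies, adding C. So (A, B, E)⁺ = {A, B, C, D, E}.
This closure contains every attribute of R1, so R1 ∩ R2 → R1. The join is lossless.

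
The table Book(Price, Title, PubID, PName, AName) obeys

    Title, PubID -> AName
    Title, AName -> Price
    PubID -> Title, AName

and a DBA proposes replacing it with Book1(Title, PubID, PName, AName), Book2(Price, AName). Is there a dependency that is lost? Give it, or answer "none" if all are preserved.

Check Title, AName → Price: no single fragment contains all of {Price, Title, AName}, and the restricted closure of {Title, AName} across the fragments never reaches {Price}.
Title, PubID → AName is preserved.
PubID → Title, AName is preserved.

Title, AName -> Price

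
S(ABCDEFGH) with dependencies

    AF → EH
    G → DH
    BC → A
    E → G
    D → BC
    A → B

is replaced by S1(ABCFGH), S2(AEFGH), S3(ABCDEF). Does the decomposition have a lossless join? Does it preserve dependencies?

Lossless test (chase): Rows 1 and 2 agree on AF; apply AF→EH and equate their EH entries. Rows 1 and 3 agree on AF; apply AF→EH and equate their EH entries. Rows 1 and 2 agree on G; apply G→DH and equate their DH entries. Rows 1 and 3 agree on E; apply E→G and equate their G entries. Rows 1 and 2 agree on D; apply D→BC and equate their BC entries. Rows 1 and 3 agree on G; apply G→DH and equate their DH entries. Row 1 is now all distinguished symbols — the join is lossless.
Dependency preservation: the restricted closure of {G} across the fragments never reaches {DH}, so G → DH cannot be enforced without a join — not preserved.

lossless but not dependency-preserving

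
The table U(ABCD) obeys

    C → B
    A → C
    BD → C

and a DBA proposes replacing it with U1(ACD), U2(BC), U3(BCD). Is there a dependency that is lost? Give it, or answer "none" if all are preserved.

none

C → B lies within U2.
A → C lies within U1.
BD → C lies within U3.
Every dependency is enforceable on the fragments, so the decomposition is dependency-preserving.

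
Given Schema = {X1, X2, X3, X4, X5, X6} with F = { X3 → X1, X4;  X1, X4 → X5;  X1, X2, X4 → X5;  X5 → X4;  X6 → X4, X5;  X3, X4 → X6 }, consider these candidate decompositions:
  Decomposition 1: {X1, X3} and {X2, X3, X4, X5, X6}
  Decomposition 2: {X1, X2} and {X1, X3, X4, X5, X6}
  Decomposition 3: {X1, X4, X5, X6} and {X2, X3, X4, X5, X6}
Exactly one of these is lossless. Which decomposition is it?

Decomposition 1

Decomposition 1: common = {X3}, closure = {X1, X3, X4, X5, X6} → lossless.
Decomposition 2: common = {X1}, closure = {X1} → lossy.
Decomposition 3: common = {X4, X5, X6}, closure = {X4, X5, X6} → lossy.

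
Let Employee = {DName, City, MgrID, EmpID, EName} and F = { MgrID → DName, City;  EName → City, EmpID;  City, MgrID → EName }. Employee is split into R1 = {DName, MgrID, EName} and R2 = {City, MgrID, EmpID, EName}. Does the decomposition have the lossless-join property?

Common attributes: R1 ∩ R2 = {MgrID, EName}.
Closure of {MgrID, EName}: MgrID → DName, City applies, adding DName, City; EName → City, EmpID applies, adding EmpID. So (MgrID, EName)⁺ = {DName, City, MgrID, EmpID, EName}.
This closure contains every attribute of R1, so R1 ∩ R2 → R1. The join is lossless.

Yes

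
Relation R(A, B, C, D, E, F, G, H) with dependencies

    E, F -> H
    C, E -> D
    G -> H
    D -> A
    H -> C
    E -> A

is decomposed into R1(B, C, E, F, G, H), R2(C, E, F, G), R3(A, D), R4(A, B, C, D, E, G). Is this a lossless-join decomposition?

Chase test. Columns are A, B, C, D, E, F, G, H; row i has aⱼ where attribute j ∈ Ri, else bᵢⱼ.
Initial tableau (one row per fragment):
  row 1: b11 a2 a3 b14 a5 a6 a7 a8
  row 2: b21 b22 a3 b24 a5 a6 a7 b28
  row 3: a1 b32 b33 a4 b35 b36 b37 b38
  row 4: a1 a2 a3 a4 a5 b46 a7 b48
Rows 1 and 2 agree on E, F; apply E, F→H and equate their H entries.
Rows 1 and 2 agree on C, E; apply C, E→D and equate their D entries.
Rows 1 and 4 agree on C, E; apply C, E→D and equate their D entries.
Rows 1 and 4 agree on G; apply G→H and equate their H entries.
Rows 1 and 2 agree on D; apply D→A and equate their A entries.
Rows 1 and 3 agree on D; apply D→A and equate their A entries.
Row 1 is now all distinguished symbols — the join is lossless.

Yes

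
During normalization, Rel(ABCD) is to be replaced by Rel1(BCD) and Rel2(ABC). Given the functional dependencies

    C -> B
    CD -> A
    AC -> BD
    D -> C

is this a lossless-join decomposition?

No

Common attributes: Rel1 ∩ Rel2 = {BC}.
No dependency enlarges {BC}, so (BC)⁺ = {BC}.
The closure contains neither all of Rel1 = {BCD} nor all of Rel2 = {ABC}, so the common attributes are not a superkey of either fragment. The join is lossy.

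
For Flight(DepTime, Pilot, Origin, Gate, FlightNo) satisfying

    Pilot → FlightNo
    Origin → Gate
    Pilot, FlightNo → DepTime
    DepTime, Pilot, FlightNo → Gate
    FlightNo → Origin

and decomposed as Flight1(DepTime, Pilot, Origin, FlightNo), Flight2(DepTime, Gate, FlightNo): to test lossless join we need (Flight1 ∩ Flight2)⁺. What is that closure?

Flight1 ∩ Flight2 = {DepTime, FlightNo}.
FlightNo → Origin applies, adding Origin
Origin → Gate applies, adding Gate
Closure: {DepTime, Origin, Gate, FlightNo}.

DepTime, Origin, Gate, FlightNo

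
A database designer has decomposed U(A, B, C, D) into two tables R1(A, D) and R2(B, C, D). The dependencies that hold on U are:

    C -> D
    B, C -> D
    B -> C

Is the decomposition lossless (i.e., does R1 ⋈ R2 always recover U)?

No

Common attributes: R1 ∩ R2 = {D}.
No dependency enlarges {D}, so (D)⁺ = {D}.
The closure contains neither all of R1 = {A, D} nor all of R2 = {B, C, D}, so the common attributes are not a superkey of either fragment. The join is lossy.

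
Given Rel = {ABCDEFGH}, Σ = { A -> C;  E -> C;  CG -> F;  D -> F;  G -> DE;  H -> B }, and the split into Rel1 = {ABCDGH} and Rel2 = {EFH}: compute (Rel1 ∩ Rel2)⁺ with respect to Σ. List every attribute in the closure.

BH

Rel1 ∩ Rel2 = {H}.
H → B applies, adding B
Closure: {BH}.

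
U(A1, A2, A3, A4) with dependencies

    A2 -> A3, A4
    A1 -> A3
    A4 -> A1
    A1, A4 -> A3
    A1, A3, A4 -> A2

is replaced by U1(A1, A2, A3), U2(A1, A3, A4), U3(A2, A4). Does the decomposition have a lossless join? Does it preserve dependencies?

Lossless test (chase): Rows 1 and 3 agree on A2; apply A2→A3, A4 and equate their A3, A4 entries. Rows 1 and 3 agree on A4; apply A4→A1 and equate their A1 entries. Rows 1 and 2 agree on A1, A3, A4; apply A1, A3, A4→A2 and equate their A2 entries. Row 1 is now all distinguished symbols — the join is lossless.
Dependency preservation: A2 → A3, A4; A1, A3, A4 → A2 are not contained in any single fragment, but the restricted closure of each left-hand side across the fragments still reaches the right-hand side; the remaining FDs each lie inside some fragment. All dependencies are preserved.

lossless and dependency-preserving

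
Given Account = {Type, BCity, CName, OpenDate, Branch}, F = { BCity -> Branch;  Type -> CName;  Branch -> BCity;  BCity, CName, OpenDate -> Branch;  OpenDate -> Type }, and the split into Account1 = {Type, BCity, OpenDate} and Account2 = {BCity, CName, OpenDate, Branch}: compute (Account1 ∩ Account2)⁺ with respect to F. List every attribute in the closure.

Type, BCity, CName, OpenDate, Branch

Account1 ∩ Account2 = {BCity, OpenDate}.
BCity → Branch applies, adding Branch
OpenDate → Type applies, adding Type
Type → CName applies, adding CName
Closure: {Type, BCity, CName, OpenDate, Branch}.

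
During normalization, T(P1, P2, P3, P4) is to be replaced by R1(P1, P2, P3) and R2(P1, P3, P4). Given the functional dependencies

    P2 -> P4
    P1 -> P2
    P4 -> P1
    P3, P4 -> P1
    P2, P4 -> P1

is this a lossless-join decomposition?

Common attributes: R1 ∩ R2 = {P1, P3}.
Closure of {P1, P3}: P1 → P2 applies, adding P2; P2 → P4 applies, adding P4. So (P1, P3)⁺ = {P1, P2, P3, P4}.
This closure contains every attribute of R1, so R1 ∩ R2 → R1. The join is lossless.

Yes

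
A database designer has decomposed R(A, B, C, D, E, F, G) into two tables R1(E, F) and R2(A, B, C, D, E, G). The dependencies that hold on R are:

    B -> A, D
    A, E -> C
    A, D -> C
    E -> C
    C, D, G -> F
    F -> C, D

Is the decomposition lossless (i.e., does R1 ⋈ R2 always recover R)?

No

Common attributes: R1 ∩ R2 = {E}.
Closure of {E}: E → C applies, adding C. So (E)⁺ = {C, E}.
The closure contains neither all of R1 = {E, F} nor all of R2 = {A, B, C, D, E, G}, so the common attributes are not a superkey of either fragment. The join is lossy.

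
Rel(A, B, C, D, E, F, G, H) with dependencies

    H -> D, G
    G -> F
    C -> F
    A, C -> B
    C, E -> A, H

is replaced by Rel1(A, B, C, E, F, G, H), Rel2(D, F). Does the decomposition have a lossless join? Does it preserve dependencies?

lossy and not dependency-preserving

Lossless test: (F)⁺ = {F}, which is a superkey of neither fragment — lossy.
Dependency preservation: the restricted closure of {H} across the fragments never reaches {D, G}, so H → D, G cannot be enforced without a join — not preserved.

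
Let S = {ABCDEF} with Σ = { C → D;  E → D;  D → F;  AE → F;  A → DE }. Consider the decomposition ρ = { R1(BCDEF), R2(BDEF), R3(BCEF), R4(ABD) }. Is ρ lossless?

Chase test. Columns are ABCDEF; row i has aⱼ where attribute j ∈ Ri, else bᵢⱼ.
Initial tableau (one row per fragment):
  row 1: b11 a2 a3 a4 a5 a6
  row 2: b21 a2 b23 a4 a5 a6
  row 3: b31 a2 a3 b34 a5 a6
  row 4: a1 a2 b43 a4 b45 b46
Rows 1 and 3 agree on C; apply C→D and equate their D entries.
Rows 1 and 4 agree on D; apply D→F and equate their F entries.
No row becomes fully distinguished — the join is lossy.

No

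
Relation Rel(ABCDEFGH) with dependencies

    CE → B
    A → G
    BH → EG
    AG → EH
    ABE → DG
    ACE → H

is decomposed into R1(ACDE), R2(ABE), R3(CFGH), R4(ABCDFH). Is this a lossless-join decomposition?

Chase test. Columns are ABCDEFGH; row i has aⱼ where attribute j ∈ Ri, else bᵢⱼ.
Initial tableau (one row per fragment):
  row 1: a1 b12 a3 a4 a5 b16 b17 b18
  row 2: a1 a2 b23 b24 a5 b26 b27 b28
  row 3: b31 b32 a3 b34 b35 a6 a7 a8
  row 4: a1 a2 a3 a4 b45 a6 b47 a8
Rows 1 and 2 agree on A; apply A→G and equate their G entries.
Rows 1 and 4 agree on A; apply A→G and equate their G entries.
Rows 1 and 2 agree on AG; apply AG→EH and equate their EH entries.
Rows 1 and 4 agree on AG; apply AG→EH and equate their EH entries.
Rows 2 and 4 agree on ABE; apply ABE→DG and equate their DG entries.
Rows 1 and 4 agree on CE; apply CE→B and equate their B entries.
No row becomes fully distinguished — the join is lossy.

No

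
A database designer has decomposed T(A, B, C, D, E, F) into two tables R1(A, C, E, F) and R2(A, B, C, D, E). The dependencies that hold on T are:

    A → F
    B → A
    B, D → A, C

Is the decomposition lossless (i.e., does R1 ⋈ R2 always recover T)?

Common attributes: R1 ∩ R2 = {A, C, E}.
Closure of {A, C, E}: A → F applies, adding F. So (A, C, E)⁺ = {A, C, E, F}.
This closure contains every attribute of R1, so R1 ∩ R2 → R1. The join is lossless.

Yes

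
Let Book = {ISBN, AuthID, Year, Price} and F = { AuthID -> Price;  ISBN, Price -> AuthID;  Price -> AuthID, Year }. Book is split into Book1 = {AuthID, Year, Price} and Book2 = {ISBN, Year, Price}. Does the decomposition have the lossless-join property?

Common attributes: Book1 ∩ Book2 = {Year, Price}.
Closure of {Year, Price}: Price → AuthID, Year applies, adding AuthID. So (Year, Price)⁺ = {AuthID, Year, Price}.
This closure contains every attribute of Book1, so Book1 ∩ Book2 → Book1. The join is lossless.

Yes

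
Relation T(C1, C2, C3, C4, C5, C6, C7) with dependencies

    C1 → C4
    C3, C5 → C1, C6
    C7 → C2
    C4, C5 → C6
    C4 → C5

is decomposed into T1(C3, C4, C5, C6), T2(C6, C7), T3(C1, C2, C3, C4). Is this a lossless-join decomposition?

No

Chase test. Columns are C1, C2, C3, C4, C5, C6, C7; row i has aⱼ where attribute j ∈ Ti, else bᵢⱼ.
Initial tableau (one row per fragment):
  row 1: b11 b12 a3 a4 a5 a6 b17
  row 2: b21 b22 b23 b24 b25 a6 a7
  row 3: a1 a2 a3 a4 b35 b36 b37
Rows 1 and 3 agree on C4; apply C4→C5 and equate their C5 entries.
Rows 1 and 3 agree on C3, C5; apply C3, C5→C1, C6 and equate their C1, C6 entries.
No row becomes fully distinguished — the join is lossy.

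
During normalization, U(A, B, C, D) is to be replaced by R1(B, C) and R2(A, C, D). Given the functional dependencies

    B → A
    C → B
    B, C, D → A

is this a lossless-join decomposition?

Common attributes: R1 ∩ R2 = {C}.
Closure of {C}: C → B applies, adding B; B → A applies, adding A. So (C)⁺ = {A, B, C}.
This closure contains every attribute of R1, so R1 ∩ R2 → R1. The join is lossless.

Yes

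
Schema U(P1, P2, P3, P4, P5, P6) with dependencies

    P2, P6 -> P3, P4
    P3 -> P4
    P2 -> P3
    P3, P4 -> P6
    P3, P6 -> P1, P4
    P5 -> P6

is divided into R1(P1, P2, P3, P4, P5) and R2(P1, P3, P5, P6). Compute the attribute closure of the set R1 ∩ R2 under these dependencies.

R1 ∩ R2 = {P1, P3, P5}.
P3 → P4 applies, adding P4
P3, P4 → P6 applies, adding P6
Closure: {P1, P3, P4, P5, P6}.

P1, P3, P4, P5, P6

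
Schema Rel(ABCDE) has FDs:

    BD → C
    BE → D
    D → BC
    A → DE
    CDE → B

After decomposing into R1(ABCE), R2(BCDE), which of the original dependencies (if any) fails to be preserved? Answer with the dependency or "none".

BD → C lies within R2.
BE → D lies within R2.
D → BC lies within R2.
A → DE: restricted closure across fragments reaches DE.
CDE → B lies within R2.
Every dependency is enforceable on the fragments, so the decomposition is dependency-preserving.

none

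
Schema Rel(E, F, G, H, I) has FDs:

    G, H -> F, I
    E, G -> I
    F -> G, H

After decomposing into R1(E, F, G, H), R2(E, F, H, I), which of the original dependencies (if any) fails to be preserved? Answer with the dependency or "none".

Check E, G → I: no single fragment contains all of {E, G, I}, and the restricted closure of {E, G} across the fragments never reaches {I}.
G, H → F, I is preserved.
F → G, H is preserved.

E, G -> I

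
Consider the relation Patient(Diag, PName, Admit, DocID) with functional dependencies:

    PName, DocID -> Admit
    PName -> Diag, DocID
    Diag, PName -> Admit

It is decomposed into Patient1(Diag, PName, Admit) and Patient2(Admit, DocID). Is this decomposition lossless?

No

Common attributes: Patient1 ∩ Patient2 = {Admit}.
No dependency enlarges {Admit}, so (Admit)⁺ = {Admit}.
The closure contains neither all of Patient1 = {Diag, PName, Admit} nor all of Patient2 = {Admit, DocID}, so the common attributes are not a superkey of either fragment. The join is lossy.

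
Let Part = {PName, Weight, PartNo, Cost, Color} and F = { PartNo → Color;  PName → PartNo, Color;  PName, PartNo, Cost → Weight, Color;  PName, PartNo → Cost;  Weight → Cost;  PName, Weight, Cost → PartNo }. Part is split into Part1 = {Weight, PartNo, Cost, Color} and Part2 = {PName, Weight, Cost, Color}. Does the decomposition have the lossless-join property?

Common attributes: Part1 ∩ Part2 = {Weight, Cost, Color}.
No dependency enlarges {Weight, Cost, Color}, so (Weight, Cost, Color)⁺ = {Weight, Cost, Color}.
The closure contains neither all of Part1 = {Weight, PartNo, Cost, Color} nor all of Part2 = {PName, Weight, Cost, Color}, so the common attributes are not a superkey of either fragment. The join is lossy.

No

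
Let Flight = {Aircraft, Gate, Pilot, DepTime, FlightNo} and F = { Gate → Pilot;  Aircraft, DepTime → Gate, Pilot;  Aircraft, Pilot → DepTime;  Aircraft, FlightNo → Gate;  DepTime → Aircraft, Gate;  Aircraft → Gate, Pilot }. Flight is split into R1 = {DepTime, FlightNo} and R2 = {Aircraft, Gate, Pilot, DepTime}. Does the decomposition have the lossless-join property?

Yes

Common attributes: R1 ∩ R2 = {DepTime}.
Closure of {DepTime}: DepTime → Aircraft, Gate applies, adding Aircraft, Gate; Aircraft → Gate, Pilot applies, adding Pilot. So (DepTime)⁺ = {Aircraft, Gate, Pilot, DepTime}.
This closure contains every attribute of R2, so R1 ∩ R2 → R2. The join is lossless.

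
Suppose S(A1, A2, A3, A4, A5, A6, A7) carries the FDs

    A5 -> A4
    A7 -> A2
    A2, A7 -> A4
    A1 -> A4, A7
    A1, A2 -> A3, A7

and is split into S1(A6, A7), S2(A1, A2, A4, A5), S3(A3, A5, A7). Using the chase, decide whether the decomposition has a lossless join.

Chase test. Columns are A1, A2, A3, A4, A5, A6, A7; row i has aⱼ where attribute j ∈ Si, else bᵢⱼ.
Initial tableau (one row per fragment):
  row 1: b11 b12 b13 b14 b15 a6 a7
  row 2: a1 a2 b23 a4 a5 b26 b27
  row 3: b31 b32 a3 b34 a5 b36 a7
Rows 2 and 3 agree on A5; apply A5→A4 and equate their A4 entries.
Rows 1 and 3 agree on A7; apply A7→A2 and equate their A2 entries.
Rows 1 and 3 agree on A2, A7; apply A2, A7→A4 and equate their A4 entries.
No row becomes fully distinguished — the join is lossy.

No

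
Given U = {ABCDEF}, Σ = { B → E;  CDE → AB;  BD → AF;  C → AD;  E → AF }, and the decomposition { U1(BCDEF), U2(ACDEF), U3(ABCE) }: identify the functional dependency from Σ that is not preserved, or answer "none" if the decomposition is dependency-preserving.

none

B → E lies within U1.
CDE → AB: restricted closure across fragments reaches AB.
BD → AF: restricted closure across fragments reaches AF.
C → AD lies within U2.
E → AF lies within U2.
Every dependency is enforceable on the fragments, so the decomposition is dependency-preserving.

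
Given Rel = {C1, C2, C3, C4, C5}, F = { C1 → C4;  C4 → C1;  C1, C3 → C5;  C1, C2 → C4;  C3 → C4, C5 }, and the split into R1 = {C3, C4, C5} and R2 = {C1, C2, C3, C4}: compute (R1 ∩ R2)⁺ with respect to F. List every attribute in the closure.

C1, C3, C4, C5

R1 ∩ R2 = {C3, C4}.
C4 → C1 applies, adding C1
C1, C3 → C5 applies, adding C5
Closure: {C1, C3, C4, C5}.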